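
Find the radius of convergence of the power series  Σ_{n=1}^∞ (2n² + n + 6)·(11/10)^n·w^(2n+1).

Ratio test: |a_{n+1}/a_n| = [(2(n+1)² + (n+1) + 6)/(2n² + n + 6)] · 11/10 → 11/10 as n → ∞.
Since the exponent of w increases by 2 each term, convergence requires |w|² < 10/11, hence R = √110/11.

R = √110/11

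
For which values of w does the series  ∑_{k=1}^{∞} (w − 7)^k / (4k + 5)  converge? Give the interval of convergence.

The ratio of consecutive coefficients is (4k + 5)/(4(k+1) + 5) → 1.
Hence R = 1.
When w = 8, comparison with the harmonic series Σ 1/k shows the series diverges.
Endpoint w = 6: an alternating series whose terms decrease to 0 in absolute value, so it converges by the Leibniz criterion.

[6, 8)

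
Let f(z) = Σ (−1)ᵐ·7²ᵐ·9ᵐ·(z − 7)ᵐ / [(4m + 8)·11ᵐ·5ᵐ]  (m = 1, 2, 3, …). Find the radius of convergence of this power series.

By the ratio test, |a_{m+1}/a_m| = [(4m + 8)/(4(m+1) + 8)] · 49·9/(11·5) → 441/55.
Convergence for |z − 7| · 441/55 < 1, i.e. |z − 7| < 55/441. So R = 55/441.

R = 55/441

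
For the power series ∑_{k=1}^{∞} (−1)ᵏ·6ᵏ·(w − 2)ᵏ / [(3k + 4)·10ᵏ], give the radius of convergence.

R = 5/3

Apply the ratio test: |a_{k+1}| / |a_k| = [(3k + 4)/(3(k+1) + 4)] · 6/10, which tends to 3/5 as k → ∞.
The series converges when 3/5 · |w − 2| < 1, giving R = 5/3.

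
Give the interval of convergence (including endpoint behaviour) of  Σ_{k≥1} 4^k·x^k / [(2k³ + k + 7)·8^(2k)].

[-16, 16]

By the ratio test, |a_{k+1}/a_k| = [(2k³ + k + 7)/(2(k+1)³ + (k+1) + 7)] · 4/64 → 1/16.
The series converges when 1/16 · |x| < 1, giving R = 16.
Check x = 16: absolute convergence follows by limit comparison with Σ 1/k³.
Check x = -16: the terms are on the order of 1/k³, so the series converges absolutely by comparison with the p-series (p = 3 > 1).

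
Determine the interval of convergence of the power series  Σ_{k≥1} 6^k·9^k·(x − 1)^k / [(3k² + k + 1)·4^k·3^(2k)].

[1/3, 5/3]

By the ratio test, |a_{k+1}/a_k| = [(3k² + k + 1)/(3(k+1)² + (k+1) + 1)] · 6·9/(4·9) → 3/2.
The series converges when 3/2 · |x − 1| < 1, giving R = 2/3.
Endpoint x = 5/3: absolute convergence follows by limit comparison with Σ 1/k².
Check x = 1/3: absolute convergence follows by limit comparison with Σ 1/k².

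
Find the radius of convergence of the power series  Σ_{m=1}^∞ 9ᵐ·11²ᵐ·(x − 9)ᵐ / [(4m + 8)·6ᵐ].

The ratio of consecutive coefficients is [(4m + 8)/(4(m+1) + 8)] · 9·121/6 → 363/2.
The series converges when 363/2 · |x − 9| < 1, giving R = 2/363.

R = 2/363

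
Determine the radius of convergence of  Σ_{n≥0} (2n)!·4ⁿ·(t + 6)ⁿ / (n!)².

R = 1/16

Apply the ratio test: |a_{n+1}| / |a_n| = (2n+1)·(2n+2)/(n+1)² · 4, which tends to 16 as n → ∞.
Convergence for |t + 6| · 16 < 1, i.e. |t + 6| < 1/16. So R = 1/16.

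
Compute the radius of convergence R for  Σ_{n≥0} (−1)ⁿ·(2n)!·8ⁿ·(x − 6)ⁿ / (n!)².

R = 1/32

The ratio of consecutive coefficients is (2n+1)·(2n+2)/(n+1)² · 8 → 32.
Thus R = 1/(32) = 1/32.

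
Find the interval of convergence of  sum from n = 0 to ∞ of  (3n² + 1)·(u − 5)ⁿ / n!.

(−∞, ∞)

The ratio of consecutive coefficients is (3(n+1)² + 1)/(3n² + 1) · 1/(n+1) → 0.
The ratio tends to 0 regardless of u, hence R = ∞.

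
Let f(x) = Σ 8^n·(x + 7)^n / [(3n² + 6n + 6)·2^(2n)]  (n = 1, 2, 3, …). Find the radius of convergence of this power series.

R = 1/2

Ratio test: |a_{n+1}/a_n| = [(3n² + 6n + 6)/(3(n+1)² + 6(n+1) + 6)] · 8/4 → 2 as n → ∞.
Thus R = 1/(2) = 1/2.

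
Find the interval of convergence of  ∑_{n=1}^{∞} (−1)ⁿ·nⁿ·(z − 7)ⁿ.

{7}

Applying the root test, |a_n|^(1/n) = n → ∞.
The root grows without bound, so R = 0 (convergence only at z = 7).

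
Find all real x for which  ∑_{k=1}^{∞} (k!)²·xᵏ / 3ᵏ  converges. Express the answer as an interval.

Apply the ratio test: |a_{k+1}| / |a_k| = (k+1)² · 1/3, which tends to ∞ as k → ∞.
The ratio grows without bound, so the series diverges whenever x ≠ 0; it converges only at x = 0. R = 0.

{0}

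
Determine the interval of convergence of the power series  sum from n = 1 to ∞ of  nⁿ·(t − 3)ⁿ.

By the Cauchy root test, |a_n|^(1/n) = n → ∞.
The root grows without bound, so R = 0 (convergence only at t = 3).

{3}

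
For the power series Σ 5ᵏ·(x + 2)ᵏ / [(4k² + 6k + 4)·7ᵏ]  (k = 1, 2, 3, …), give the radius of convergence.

R = 7/5

By the ratio test, |a_{k+1}/a_k| = [(4k² + 6k + 4)/(4(k+1)² + 6(k+1) + 4)] · 5/7 → 5/7.
Hence the series converges for |x + 2| < 1/(5/7) = 7/5, so the radius of convergence is 7/5.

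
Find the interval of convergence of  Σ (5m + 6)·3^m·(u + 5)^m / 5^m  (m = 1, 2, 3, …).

(-20/3, -10/3)

Apply the ratio test: |a_{m+1}| / |a_m| = [(5(m+1) + 6)/(5m + 6)] · 3/5, which tends to 3/5 as m → ∞.
The series converges when 3/5 · |u + 5| < 1, giving R = 5/3.
Check u = -10/3: the m-th term does not approach 0; divergence by the term test.
At u = -20/3: the m-th term does not approach 0; divergence by the term test.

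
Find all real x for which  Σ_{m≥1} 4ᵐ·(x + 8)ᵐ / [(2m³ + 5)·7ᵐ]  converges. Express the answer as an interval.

[-39/4, -25/4]

By the ratio test, |a_{m+1}/a_m| = [(2m³ + 5)/(2(m+1)³ + 5)] · 4/7 → 4/7.
The series converges when 4/7 · |x + 8| < 1, giving R = 7/4.
Endpoint x = -25/4: the terms are on the order of 1/m³, so the series converges absolutely by comparison with the p-series (p = 3 > 1).
At x = -39/4: the series is dominated by a constant times Σ 1/m³, which converges (p = 3 > 1).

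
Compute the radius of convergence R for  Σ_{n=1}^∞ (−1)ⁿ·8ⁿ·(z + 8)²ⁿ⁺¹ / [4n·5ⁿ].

Ratio test: |a_{n+1}/a_n| = [4n/4(n+1)] · 8/5 → 8/5 as n → ∞.
Successive powers of (z + 8) differ by 2, so the series converges when |z + 8|² · 8/5 < 1, i.e. |z + 8| < √(5/8). So R = √10/4.

R = √10/4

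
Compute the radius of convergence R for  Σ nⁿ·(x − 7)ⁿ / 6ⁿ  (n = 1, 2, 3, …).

R = 0

Root test: |a_n|^(1/n) = n/6 → ∞.
Since the n-th root of |a_n| is unbounded, the series converges only at x = 7; R = 0.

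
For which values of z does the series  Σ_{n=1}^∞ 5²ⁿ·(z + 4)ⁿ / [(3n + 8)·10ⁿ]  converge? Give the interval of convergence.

By the ratio test, |a_{n+1}/a_n| = [(3n + 8)/(3(n+1) + 8)] · 25/10 → 5/2.
Thus R = 1/(5/2) = 2/5.
Check z = -18/5: the terms behave like c/n; limit comparison with the harmonic series gives divergence.
At z = -22/5: the terms alternate in sign and decrease monotonically to 0 in absolute value (size ~ c/n), so the alternating series test gives convergence.

[-22/5, -18/5)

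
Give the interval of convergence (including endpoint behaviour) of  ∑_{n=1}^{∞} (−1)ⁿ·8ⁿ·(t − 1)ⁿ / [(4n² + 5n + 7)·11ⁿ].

[-3/8, 19/8]

The ratio of consecutive coefficients is [(4n² + 5n + 7)/(4(n+1)² + 5(n+1) + 7)] · 8/11 → 8/11.
The series converges when 8/11 · |t − 1| < 1, giving R = 11/8.
When t = 19/8, the terms are on the order of 1/n², so the series converges absolutely by comparison with the p-series (p = 2 > 1).
When t = -3/8, the series is dominated by a constant times Σ 1/n², which converges (p = 2 > 1).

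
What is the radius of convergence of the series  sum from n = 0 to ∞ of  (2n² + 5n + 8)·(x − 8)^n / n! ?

Ratio test: |a_{n+1}/a_n| = (2(n+1)² + 5(n+1) + 8)/(2n² + 5n + 8) · 1/(n+1) → 0 as n → ∞.
Since the limit is 0 < 1 for every x, the series converges on all of ℝ and R = ∞.

R = ∞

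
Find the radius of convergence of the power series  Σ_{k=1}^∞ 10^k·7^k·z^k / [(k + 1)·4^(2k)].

Apply the ratio test: |a_{k+1}| / |a_k| = [(k + 1)/((k+1) + 1)] · 10·7/16, which tends to 35/8 as k → ∞.
The series converges when 35/8 · |z| < 1, giving R = 8/35.

R = 8/35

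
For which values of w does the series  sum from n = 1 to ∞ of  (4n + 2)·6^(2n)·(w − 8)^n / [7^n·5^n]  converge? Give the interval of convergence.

(253/36, 323/36)

The ratio of consecutive coefficients is [(4(n+1) + 2)/(4n + 2)] · 36/(7·5) → 36/35.
Convergence for |w − 8| · 36/35 < 1, i.e. |w − 8| < 35/36. So R = 35/36.
Endpoint w = 323/36: the terms have absolute value of order n, which does not tend to 0, so the series diverges by the divergence test.
Check w = 253/36: the terms do not tend to 0, so the series diverges.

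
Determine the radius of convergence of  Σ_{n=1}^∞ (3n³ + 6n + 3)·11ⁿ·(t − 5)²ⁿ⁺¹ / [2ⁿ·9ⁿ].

By the ratio test, |a_{n+1}/a_n| = [(3(n+1)³ + 6(n+1) + 3)/(3n³ + 6n + 3)] · 11/(2·9) → 11/18.
Successive powers of (t − 5) differ by 2, so the series converges when |t − 5|² · 11/18 < 1, i.e. |t − 5| < √(18/11). So R = 3√22/11.

R = 3√22/11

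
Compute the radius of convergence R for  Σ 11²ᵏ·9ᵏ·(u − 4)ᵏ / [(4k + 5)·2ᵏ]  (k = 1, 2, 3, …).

R = 2/1089

Apply the ratio test: |a_{k+1}| / |a_k| = [(4k + 5)/(4(k+1) + 5)] · 121·9/2, which tends to 1089/2 as k → ∞.
Convergence for |u − 4| · 1089/2 < 1, i.e. |u − 4| < 2/1089. So R = 2/1089.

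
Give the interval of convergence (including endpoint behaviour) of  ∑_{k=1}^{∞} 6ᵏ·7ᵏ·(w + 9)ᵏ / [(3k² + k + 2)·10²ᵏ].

[-239/21, -139/21]

Ratio test: |a_{k+1}/a_k| = [(3k² + k + 2)/(3(k+1)² + (k+1) + 2)] · 6·7/100 → 21/50 as k → ∞.
Hence the series converges for |w + 9| < 1/(21/50) = 50/21, so the radius of convergence is 50/21.
At w = -139/21: absolute convergence follows by limit comparison with Σ 1/k².
Check w = -239/21: absolute convergence follows by limit comparison with Σ 1/k².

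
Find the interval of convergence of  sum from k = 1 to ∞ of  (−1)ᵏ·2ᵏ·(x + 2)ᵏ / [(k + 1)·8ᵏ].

The ratio of consecutive coefficients is [(k + 1)/((k+1) + 1)] · 2/8 → 1/4.
Hence the series converges for |x + 2| < 1/(1/4) = 4, so the radius of convergence is 4.
Check x = 2: an alternating series whose terms decrease to 0 in absolute value, so it converges by the Leibniz criterion.
When x = -6, the terms behave like c/k; limit comparison with the harmonic series gives divergence.

(-6, 2]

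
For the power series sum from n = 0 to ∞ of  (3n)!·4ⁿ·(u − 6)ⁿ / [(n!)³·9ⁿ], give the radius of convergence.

R = 1/12

Apply the ratio test: |a_{n+1}| / |a_n| = (3n+1)·(3n+2)·(3n+3)/(n+1)³ · 4/9, which tends to 12 as n → ∞.
The series converges when 12 · |u − 6| < 1, giving R = 1/12.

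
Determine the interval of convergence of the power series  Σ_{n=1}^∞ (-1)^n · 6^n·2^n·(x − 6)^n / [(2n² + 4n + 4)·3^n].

The ratio of consecutive coefficients is [(2n² + 4n + 4)/(2(n+1)² + 4(n+1) + 4)] · 6·2/3 → 4.
Hence the series converges for |x − 6| < 1/(4) = 1/4, so the radius of convergence is 1/4.
Endpoint x = 25/4: the series is dominated by a constant times Σ 1/n², which converges (p = 2 > 1).
At x = 23/4: absolute convergence follows by limit comparison with Σ 1/n².

[23/4, 25/4]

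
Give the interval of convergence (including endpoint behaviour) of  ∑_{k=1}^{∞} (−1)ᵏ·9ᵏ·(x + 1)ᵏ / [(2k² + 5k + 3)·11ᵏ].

[-20/9, 2/9]

Apply the ratio test: |a_{k+1}| / |a_k| = [(2k² + 5k + 3)/(2(k+1)² + 5(k+1) + 3)] · 9/11, which tends to 9/11 as k → ∞.
Hence the series converges for |x + 1| < 1/(9/11) = 11/9, so the radius of convergence is 11/9.
Check x = 2/9: absolute convergence follows by limit comparison with Σ 1/k².
Check x = -20/9: the terms are on the order of 1/k², so the series converges absolutely by comparison with the p-series (p = 2 > 1).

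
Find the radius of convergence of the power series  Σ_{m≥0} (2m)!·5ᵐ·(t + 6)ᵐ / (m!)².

By the ratio test, |a_{m+1}/a_m| = (2m+1)·(2m+2)/(m+1)² · 5 → 20.
The series converges when 20 · |t + 6| < 1, giving R = 1/20.

R = 1/20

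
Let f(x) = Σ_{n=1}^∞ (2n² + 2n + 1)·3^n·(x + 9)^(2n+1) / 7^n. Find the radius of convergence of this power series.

R = √21/3

The ratio of consecutive coefficients is [(2(n+1)² + 2(n+1) + 1)/(2n² + 2n + 1)] · 3/7 → 3/7.
Since the exponent of (x + 9) increases by 2 each term, convergence requires |x + 9|² < 7/3, hence R = √21/3.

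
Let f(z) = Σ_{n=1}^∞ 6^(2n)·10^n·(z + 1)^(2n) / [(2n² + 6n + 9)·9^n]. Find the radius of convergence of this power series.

R = √10/20

Apply the ratio test: |a_{n+1}| / |a_n| = [(2n² + 6n + 9)/(2(n+1)² + 6(n+1) + 9)] · 36·10/9, which tends to 40 as n → ∞.
Writing y = (z + 1)², the series in y has radius 1/40, so |z + 1| < √(1/40) and R = √10/20.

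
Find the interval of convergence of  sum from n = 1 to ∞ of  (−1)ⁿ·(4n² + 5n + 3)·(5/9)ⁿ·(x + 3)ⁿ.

Ratio test: |a_{n+1}/a_n| = [(4(n+1)² + 5(n+1) + 3)/(4n² + 5n + 3)] · 5/9 → 5/9 as n → ∞.
Thus R = 1/(5/9) = 9/5.
When x = -6/5, the terms do not tend to 0, so the series diverges.
When x = -24/5, the terms have absolute value of order n², which does not tend to 0, so the series diverges by the divergence test.

(-24/5, -6/5)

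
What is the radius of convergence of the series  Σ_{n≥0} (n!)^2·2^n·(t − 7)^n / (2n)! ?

The ratio of consecutive coefficients is (n+1)²/[(2n+1)·(2n+2)] · 2 → 1/2.
The series converges when 1/2 · |t − 7| < 1, giving R = 2.

R = 2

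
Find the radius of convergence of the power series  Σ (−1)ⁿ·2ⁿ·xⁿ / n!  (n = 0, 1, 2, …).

R = ∞

The ratio of consecutive coefficients is 2 · 1/(n+1) → 0.
The ratio tends to 0 regardless of x, hence R = ∞.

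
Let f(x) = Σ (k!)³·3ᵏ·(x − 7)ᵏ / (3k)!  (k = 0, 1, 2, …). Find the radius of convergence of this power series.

R = 9

The ratio of consecutive coefficients is (k+1)³/[(3k+1)·(3k+2)·(3k+3)] · 3 → 1/9.
Thus R = 1/(1/9) = 9.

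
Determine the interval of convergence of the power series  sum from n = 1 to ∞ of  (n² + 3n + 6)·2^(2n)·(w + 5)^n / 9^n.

(-29/4, -11/4)

The ratio of consecutive coefficients is [((n+1)² + 3(n+1) + 6)/(n² + 3n + 6)] · 4/9 → 4/9.
The series converges when 4/9 · |w + 5| < 1, giving R = 9/4.
At w = -11/4: the terms do not tend to 0, so the series diverges.
Check w = -29/4: the terms have absolute value of order n², which does not tend to 0, so the series diverges by the divergence test.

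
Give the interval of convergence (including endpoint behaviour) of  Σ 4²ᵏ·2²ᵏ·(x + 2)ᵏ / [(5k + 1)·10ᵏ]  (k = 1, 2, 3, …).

By the ratio test, |a_{k+1}/a_k| = [(5k + 1)/(5(k+1) + 1)] · 16·4/10 → 32/5.
Thus R = 1/(32/5) = 5/32.
When x = -59/32, the terms are asymptotic to a nonzero constant times 1/k, so the series diverges by limit comparison with Σ 1/k.
At x = -69/32: the terms alternate in sign and decrease monotonically to 0 in absolute value (size ~ c/k), so the alternating series test gives convergence.

[-69/32, -59/32)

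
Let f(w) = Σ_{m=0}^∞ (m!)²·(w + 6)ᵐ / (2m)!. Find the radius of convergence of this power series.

The ratio of consecutive coefficients is (m+1)²/[(2m+1)·(2m+2)] → 1/4.
The series converges when 1/4 · |w + 6| < 1, giving R = 4.

R = 4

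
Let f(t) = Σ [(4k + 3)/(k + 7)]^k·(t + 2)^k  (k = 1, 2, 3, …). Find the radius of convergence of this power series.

R = 1/4

By the Cauchy root test, |a_k|^(1/k) = (4k + 3)/(k + 7) → 4.
Thus R = 1/(4) = 1/4.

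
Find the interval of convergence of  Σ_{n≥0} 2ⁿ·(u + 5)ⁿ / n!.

(−∞, ∞)

By the ratio test, |a_{n+1}/a_n| = 2 · 1/(n+1) → 0.
Since the limit is 0 < 1 for every u, the series converges on all of ℝ and R = ∞.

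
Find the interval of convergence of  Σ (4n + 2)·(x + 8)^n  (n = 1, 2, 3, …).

By the ratio test, |a_{n+1}/a_n| = (4(n+1) + 2)/(4n + 2) → 1.
Convergence for |x + 8| < 1, so R = 1.
At x = -7: the terms do not tend to 0, so the series diverges.
At x = -9: the n-th term does not approach 0; divergence by the term test.

(-9, -7)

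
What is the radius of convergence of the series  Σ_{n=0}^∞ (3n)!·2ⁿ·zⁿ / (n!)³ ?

Apply the ratio test: |a_{n+1}| / |a_n| = (3n+1)·(3n+2)·(3n+3)/(n+1)³ · 2, which tends to 54 as n → ∞.
The series converges when 54 · |z| < 1, giving R = 1/54.

R = 1/54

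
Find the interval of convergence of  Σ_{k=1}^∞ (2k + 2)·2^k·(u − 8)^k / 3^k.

The ratio of consecutive coefficients is [(2(k+1) + 2)/(2k + 2)] · 2/3 → 2/3.
Thus R = 1/(2/3) = 3/2.
When u = 19/2, the k-th term does not approach 0; divergence by the term test.
Check u = 13/2: the terms have absolute value of order k, which does not tend to 0, so the series diverges by the divergence test.

(13/2, 19/2)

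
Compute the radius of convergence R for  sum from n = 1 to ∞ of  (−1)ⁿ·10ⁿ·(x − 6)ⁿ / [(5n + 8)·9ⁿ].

By the ratio test, |a_{n+1}/a_n| = [(5n + 8)/(5(n+1) + 8)] · 10/9 → 10/9.
The series converges when 10/9 · |x − 6| < 1, giving R = 9/10.

R = 9/10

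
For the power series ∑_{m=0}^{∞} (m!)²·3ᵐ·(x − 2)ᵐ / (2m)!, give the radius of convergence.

R = 4/3

By the ratio test, |a_{m+1}/a_m| = (m+1)²/[(2m+1)·(2m+2)] · 3 → 3/4.
Hence the series converges for |x − 2| < 1/(3/4) = 4/3, so the radius of convergence is 4/3.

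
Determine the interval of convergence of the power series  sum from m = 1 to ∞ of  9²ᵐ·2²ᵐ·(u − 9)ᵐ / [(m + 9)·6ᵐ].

[485/54, 487/54)

The ratio of consecutive coefficients is [(m + 9)/((m+1) + 9)] · 81·4/6 → 54.
Thus R = 1/(54) = 1/54.
Endpoint u = 487/54: the terms are asymptotic to a nonzero constant times 1/m, so the series diverges by limit comparison with Σ 1/m.
At u = 485/54: an alternating series whose terms decrease to 0 in absolute value, so it converges by the Leibniz criterion.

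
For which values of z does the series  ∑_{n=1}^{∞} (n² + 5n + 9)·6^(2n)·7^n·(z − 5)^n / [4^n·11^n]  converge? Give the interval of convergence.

By the ratio test, |a_{n+1}/a_n| = [((n+1)² + 5(n+1) + 9)/(n² + 5n + 9)] · 36·7/(4·11) → 63/11.
Thus R = 1/(63/11) = 11/63.
When z = 326/63, the terms have absolute value of order n², which does not tend to 0, so the series diverges by the divergence test.
Check z = 304/63: the terms have absolute value of order n², which does not tend to 0, so the series diverges by the divergence test.

(304/63, 326/63)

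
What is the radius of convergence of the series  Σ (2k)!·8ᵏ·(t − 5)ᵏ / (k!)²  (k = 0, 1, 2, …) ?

R = 1/32

By the ratio test, |a_{k+1}/a_k| = (2k+1)·(2k+2)/(k+1)² · 8 → 32.
The series converges when 32 · |t − 5| < 1, giving R = 1/32.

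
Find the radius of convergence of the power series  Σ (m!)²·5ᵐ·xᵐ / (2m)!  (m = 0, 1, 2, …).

By the ratio test, |a_{m+1}/a_m| = (m+1)²/[(2m+1)·(2m+2)] · 5 → 5/4.
Convergence for |x| · 5/4 < 1, i.e. |x| < 4/5. So R = 4/5.

R = 4/5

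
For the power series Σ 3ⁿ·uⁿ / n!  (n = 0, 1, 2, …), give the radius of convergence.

Ratio test: |a_{n+1}/a_n| = 3 · 1/(n+1) → 0 as n → ∞.
The ratio tends to 0 regardless of u, hence R = ∞.

R = ∞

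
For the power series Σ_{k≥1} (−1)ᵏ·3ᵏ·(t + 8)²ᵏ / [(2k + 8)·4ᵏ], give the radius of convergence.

R = 2√3/3

By the ratio test, |a_{k+1}/a_k| = [(2k + 8)/(2(k+1) + 8)] · 3/4 → 3/4.
Writing y = (t + 8)², the series in y has radius 4/3, so |t + 8| < √(4/3) and R = 2√3/3.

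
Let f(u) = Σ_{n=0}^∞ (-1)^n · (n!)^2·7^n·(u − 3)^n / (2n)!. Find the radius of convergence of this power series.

The ratio of consecutive coefficients is (n+1)²/[(2n+1)·(2n+2)] · 7 → 7/4.
Thus R = 1/(7/4) = 4/7.

R = 4/7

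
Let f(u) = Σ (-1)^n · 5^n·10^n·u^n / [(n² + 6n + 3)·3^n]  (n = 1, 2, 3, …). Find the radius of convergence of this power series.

R = 3/50

Ratio test: |a_{n+1}/a_n| = [(n² + 6n + 3)/((n+1)² + 6(n+1) + 3)] · 5·10/3 → 50/3 as n → ∞.
Hence the series converges for |u| < 1/(50/3) = 3/50, so the radius of convergence is 3/50.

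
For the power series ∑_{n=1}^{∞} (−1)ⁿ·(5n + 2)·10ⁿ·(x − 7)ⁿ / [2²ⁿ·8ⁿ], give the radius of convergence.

Apply the ratio test: |a_{n+1}| / |a_n| = [(5(n+1) + 2)/(5n + 2)] · 10/(4·8), which tends to 5/16 as n → ∞.
Thus R = 1/(5/16) = 16/5.

R = 16/5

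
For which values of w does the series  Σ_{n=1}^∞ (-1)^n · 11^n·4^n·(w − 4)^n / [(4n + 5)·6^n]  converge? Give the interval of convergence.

Apply the ratio test: |a_{n+1}| / |a_n| = [(4n + 5)/(4(n+1) + 5)] · 11·4/6, which tends to 22/3 as n → ∞.
Thus R = 1/(22/3) = 3/22.
Endpoint w = 91/22: the terms alternate in sign and decrease monotonically to 0 in absolute value (size ~ c/n), so the alternating series test gives convergence.
Check w = 85/22: the terms are asymptotic to a nonzero constant times 1/n, so the series diverges by limit comparison with Σ 1/n.

(85/22, 91/22]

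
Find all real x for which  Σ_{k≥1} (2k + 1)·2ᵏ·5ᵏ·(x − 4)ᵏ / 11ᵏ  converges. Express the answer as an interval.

By the ratio test, |a_{k+1}/a_k| = [(2(k+1) + 1)/(2k + 1)] · 2·5/11 → 10/11.
Convergence for |x − 4| · 10/11 < 1, i.e. |x − 4| < 11/10. So R = 11/10.
When x = 51/10, the terms have absolute value of order k, which does not tend to 0, so the series diverges by the divergence test.
At x = 29/10: the k-th term does not approach 0; divergence by the term test.

(29/10, 51/10)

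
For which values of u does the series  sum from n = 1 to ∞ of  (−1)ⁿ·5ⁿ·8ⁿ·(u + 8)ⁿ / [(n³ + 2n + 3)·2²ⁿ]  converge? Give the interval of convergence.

[-81/10, -79/10]

Ratio test: |a_{n+1}/a_n| = [(n³ + 2n + 3)/((n+1)³ + 2(n+1) + 3)] · 5·8/4 → 10 as n → ∞.
Thus R = 1/(10) = 1/10.
Endpoint u = -79/10: the terms are on the order of 1/n³, so the series converges absolutely by comparison with the p-series (p = 3 > 1).
Endpoint u = -81/10: the series is dominated by a constant times Σ 1/n³, which converges (p = 3 > 1).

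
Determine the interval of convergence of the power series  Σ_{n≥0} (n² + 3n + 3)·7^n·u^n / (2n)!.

(−∞, ∞)

Ratio test: |a_{n+1}/a_n| = ((n+1)² + 3(n+1) + 3)/(n² + 3n + 3) · 7 · 1/[(2n+1)·(2n+2)] → 0 as n → ∞.
The limit is 0, so the series converges for all u; R = ∞.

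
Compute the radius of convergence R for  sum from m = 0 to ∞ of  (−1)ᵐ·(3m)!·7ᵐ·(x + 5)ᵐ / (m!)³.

R = 1/189

By the ratio test, |a_{m+1}/a_m| = (3m+1)·(3m+2)·(3m+3)/(m+1)³ · 7 → 189.
The series converges when 189 · |x + 5| < 1, giving R = 1/189.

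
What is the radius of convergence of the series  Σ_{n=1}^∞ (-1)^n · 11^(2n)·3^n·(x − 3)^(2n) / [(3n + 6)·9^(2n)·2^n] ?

R = 3√6/11

Ratio test: |a_{n+1}/a_n| = [(3n + 6)/(3(n+1) + 6)] · 121·3/(81·2) → 121/54 as n → ∞.
Since the exponent of (x − 3) increases by 2 each term, convergence requires |x − 3|² < 54/121, hence R = 3√6/11.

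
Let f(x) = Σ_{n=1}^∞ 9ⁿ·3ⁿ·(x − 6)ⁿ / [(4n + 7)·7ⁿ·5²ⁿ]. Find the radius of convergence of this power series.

R = 175/27

Ratio test: |a_{n+1}/a_n| = [(4n + 7)/(4(n+1) + 7)] · 9·3/(7·25) → 27/175 as n → ∞.
Convergence for |x − 6| · 27/175 < 1, i.e. |x − 6| < 175/27. So R = 175/27.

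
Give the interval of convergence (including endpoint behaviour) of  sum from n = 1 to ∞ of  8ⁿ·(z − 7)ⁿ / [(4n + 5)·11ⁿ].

[45/8, 67/8)

The ratio of consecutive coefficients is [(4n + 5)/(4(n+1) + 5)] · 8/11 → 8/11.
Hence the series converges for |z − 7| < 1/(8/11) = 11/8, so the radius of convergence is 11/8.
At z = 67/8: the terms are asymptotic to a nonzero constant times 1/n, so the series diverges by limit comparison with Σ 1/n.
Check z = 45/8: the terms alternate in sign and decrease monotonically to 0 in absolute value (size ~ c/n), so the alternating series test gives convergence.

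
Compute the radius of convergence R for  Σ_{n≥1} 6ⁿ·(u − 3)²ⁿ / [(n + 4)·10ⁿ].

Apply the ratio test: |a_{n+1}| / |a_n| = [(n + 4)/((n+1) + 4)] · 6/10, which tends to 3/5 as n → ∞.
Successive powers of (u − 3) differ by 2, so the series converges when |u − 3|² · 3/5 < 1, i.e. |u − 3| < √(5/3). So R = √15/3.

R = √15/3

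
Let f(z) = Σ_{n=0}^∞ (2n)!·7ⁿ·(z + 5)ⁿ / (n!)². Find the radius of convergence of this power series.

Apply the ratio test: |a_{n+1}| / |a_n| = (2n+1)·(2n+2)/(n+1)² · 7, which tends to 28 as n → ∞.
The series converges when 28 · |z + 5| < 1, giving R = 1/28.

R = 1/28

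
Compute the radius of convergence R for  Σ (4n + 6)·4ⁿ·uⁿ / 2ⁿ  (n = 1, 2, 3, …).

R = 1/2

The ratio of consecutive coefficients is [(4(n+1) + 6)/(4n + 6)] · 4/2 → 2.
Thus R = 1/(2) = 1/2.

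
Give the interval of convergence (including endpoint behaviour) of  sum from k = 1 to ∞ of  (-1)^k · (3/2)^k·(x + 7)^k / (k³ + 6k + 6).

[-23/3, -19/3]

Apply the ratio test: |a_{k+1}| / |a_k| = [(k³ + 6k + 6)/((k+1)³ + 6(k+1) + 6)] · 3/2, which tends to 3/2 as k → ∞.
Hence the series converges for |x + 7| < 1/(3/2) = 2/3, so the radius of convergence is 2/3.
Endpoint x = -19/3: the series is dominated by a constant times Σ 1/k³, which converges (p = 3 > 1).
When x = -23/3, the series is dominated by a constant times Σ 1/k³, which converges (p = 3 > 1).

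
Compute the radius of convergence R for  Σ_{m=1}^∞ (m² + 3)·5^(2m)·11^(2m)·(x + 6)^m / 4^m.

The ratio of consecutive coefficients is [((m+1)² + 3)/(m² + 3)] · 25·121/4 → 3025/4.
Convergence for |x + 6| · 3025/4 < 1, i.e. |x + 6| < 4/3025. So R = 4/3025.

R = 4/3025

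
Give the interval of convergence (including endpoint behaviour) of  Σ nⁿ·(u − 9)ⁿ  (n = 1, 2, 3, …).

{9}

By the Cauchy root test, |a_n|^(1/n) = n → ∞.
Since the n-th root of |a_n| is unbounded, the series converges only at u = 9; R = 0.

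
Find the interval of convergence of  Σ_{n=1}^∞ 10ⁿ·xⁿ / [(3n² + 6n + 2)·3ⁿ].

The ratio of consecutive coefficients is [(3n² + 6n + 2)/(3(n+1)² + 6(n+1) + 2)] · 10/3 → 10/3.
Hence the series converges for |x| < 1/(10/3) = 3/10, so the radius of convergence is 3/10.
Check x = 3/10: the terms are on the order of 1/n², so the series converges absolutely by comparison with the p-series (p = 2 > 1).
Endpoint x = -3/10: the terms are on the order of 1/n², so the series converges absolutely by comparison with the p-series (p = 2 > 1).

[-3/10, 3/10]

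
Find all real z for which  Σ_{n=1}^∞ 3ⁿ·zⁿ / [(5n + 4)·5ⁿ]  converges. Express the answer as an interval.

[-5/3, 5/3)

Apply the ratio test: |a_{n+1}| / |a_n| = [(5n + 4)/(5(n+1) + 4)] · 3/5, which tends to 3/5 as n → ∞.
Hence the series converges for |z| < 1/(3/5) = 5/3, so the radius of convergence is 5/3.
Check z = 5/3: comparison with the harmonic series Σ 1/n shows the series diverges.
Endpoint z = -5/3: the terms alternate in sign and decrease monotonically to 0 in absolute value (size ~ c/n), so the alternating series test gives convergence.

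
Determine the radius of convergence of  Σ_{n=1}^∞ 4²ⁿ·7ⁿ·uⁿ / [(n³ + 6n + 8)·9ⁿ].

By the ratio test, |a_{n+1}/a_n| = [(n³ + 6n + 8)/((n+1)³ + 6(n+1) + 8)] · 16·7/9 → 112/9.
Thus R = 1/(112/9) = 9/112.

R = 9/112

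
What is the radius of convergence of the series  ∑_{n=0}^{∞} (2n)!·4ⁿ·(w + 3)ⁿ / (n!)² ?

The ratio of consecutive coefficients is (2n+1)·(2n+2)/(n+1)² · 4 → 16.
The series converges when 16 · |w + 3| < 1, giving R = 1/16.

R = 1/16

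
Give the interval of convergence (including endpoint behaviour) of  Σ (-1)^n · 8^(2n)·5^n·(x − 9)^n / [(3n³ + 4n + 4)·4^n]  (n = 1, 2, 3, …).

[719/80, 721/80]

Ratio test: |a_{n+1}/a_n| = [(3n³ + 4n + 4)/(3(n+1)³ + 4(n+1) + 4)] · 64·5/4 → 80 as n → ∞.
Convergence for |x − 9| · 80 < 1, i.e. |x − 9| < 1/80. So R = 1/80.
When x = 721/80, the series is dominated by a constant times Σ 1/n³, which converges (p = 3 > 1).
At x = 719/80: the series is dominated by a constant times Σ 1/n³, which converges (p = 3 > 1).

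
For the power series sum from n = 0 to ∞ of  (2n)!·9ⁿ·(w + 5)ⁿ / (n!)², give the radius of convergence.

R = 1/36

By the ratio test, |a_{n+1}/a_n| = (2n+1)·(2n+2)/(n+1)² · 9 → 36.
Convergence for |w + 5| · 36 < 1, i.e. |w + 5| < 1/36. So R = 1/36.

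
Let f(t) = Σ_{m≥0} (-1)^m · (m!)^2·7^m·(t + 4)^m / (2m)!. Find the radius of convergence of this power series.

R = 4/7

By the ratio test, |a_{m+1}/a_m| = (m+1)²/[(2m+1)·(2m+2)] · 7 → 7/4.
The series converges when 7/4 · |t + 4| < 1, giving R = 4/7.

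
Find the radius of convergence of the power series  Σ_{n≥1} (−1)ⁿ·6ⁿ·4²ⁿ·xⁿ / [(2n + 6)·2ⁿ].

R = 1/48

The ratio of consecutive coefficients is [(2n + 6)/(2(n+1) + 6)] · 6·16/2 → 48.
The series converges when 48 · |x| < 1, giving R = 1/48.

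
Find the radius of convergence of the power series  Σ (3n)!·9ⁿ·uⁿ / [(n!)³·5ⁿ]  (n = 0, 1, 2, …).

R = 5/243

The ratio of consecutive coefficients is (3n+1)·(3n+2)·(3n+3)/(n+1)³ · 9/5 → 243/5.
Thus R = 1/(243/5) = 5/243.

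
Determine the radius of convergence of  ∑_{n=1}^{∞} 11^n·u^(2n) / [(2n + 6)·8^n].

R = 2√22/11

Ratio test: |a_{n+1}/a_n| = [(2n + 6)/(2(n+1) + 6)] · 11/8 → 11/8 as n → ∞.
Since the exponent of u increases by 2 each term, convergence requires |u|² < 8/11, hence R = 2√22/11.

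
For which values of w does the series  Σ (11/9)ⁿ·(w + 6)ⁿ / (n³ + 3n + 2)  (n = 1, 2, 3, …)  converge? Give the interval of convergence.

[-75/11, -57/11]

By the ratio test, |a_{n+1}/a_n| = [(n³ + 3n + 2)/((n+1)³ + 3(n+1) + 2)] · 11/9 → 11/9.
The series converges when 11/9 · |w + 6| < 1, giving R = 9/11.
Check w = -57/11: the series is dominated by a constant times Σ 1/n³, which converges (p = 3 > 1).
When w = -75/11, the terms are on the order of 1/n³, so the series converges absolutely by comparison with the p-series (p = 3 > 1).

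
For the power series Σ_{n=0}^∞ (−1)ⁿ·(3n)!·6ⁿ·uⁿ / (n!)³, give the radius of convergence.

R = 1/162

By the ratio test, |a_{n+1}/a_n| = (3n+1)·(3n+2)·(3n+3)/(n+1)³ · 6 → 162.
Convergence for |u| · 162 < 1, i.e. |u| < 1/162. So R = 1/162.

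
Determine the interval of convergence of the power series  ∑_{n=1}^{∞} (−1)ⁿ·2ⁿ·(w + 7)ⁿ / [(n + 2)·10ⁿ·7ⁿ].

By the ratio test, |a_{n+1}/a_n| = [(n + 2)/((n+1) + 2)] · 2/(10·7) → 1/35.
The series converges when 1/35 · |w + 7| < 1, giving R = 35.
Endpoint w = 28: an alternating series whose terms decrease to 0 in absolute value, so it converges by the Leibniz criterion.
When w = -42, comparison with the harmonic series Σ 1/n shows the series diverges.

(-42, 28]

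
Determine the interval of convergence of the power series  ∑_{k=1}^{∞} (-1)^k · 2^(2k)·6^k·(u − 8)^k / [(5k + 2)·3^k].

(63/8, 65/8]

Apply the ratio test: |a_{k+1}| / |a_k| = [(5k + 2)/(5(k+1) + 2)] · 4·6/3, which tends to 8 as k → ∞.
Hence the series converges for |u − 8| < 1/(8) = 1/8, so the radius of convergence is 1/8.
Endpoint u = 65/8: the terms alternate in sign and decrease monotonically to 0 in absolute value (size ~ c/k), so the alternating series test gives convergence.
At u = 63/8: comparison with the harmonic series Σ 1/k shows the series diverges.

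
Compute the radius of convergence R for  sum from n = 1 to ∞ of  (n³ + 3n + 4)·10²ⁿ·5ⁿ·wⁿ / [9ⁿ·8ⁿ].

R = 18/125

The ratio of consecutive coefficients is [((n+1)³ + 3(n+1) + 4)/(n³ + 3n + 4)] · 100·5/(9·8) → 125/18.
The series converges when 125/18 · |w| < 1, giving R = 18/125.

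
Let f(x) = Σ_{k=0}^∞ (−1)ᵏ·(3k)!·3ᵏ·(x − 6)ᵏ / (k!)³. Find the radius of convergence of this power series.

R = 1/81

Ratio test: |a_{k+1}/a_k| = (3k+1)·(3k+2)·(3k+3)/(k+1)³ · 3 → 81 as k → ∞.
The series converges when 81 · |x − 6| < 1, giving R = 1/81.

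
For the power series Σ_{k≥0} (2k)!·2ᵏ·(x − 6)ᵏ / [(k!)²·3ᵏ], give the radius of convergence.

R = 3/8

Ratio test: |a_{k+1}/a_k| = (2k+1)·(2k+2)/(k+1)² · 2/3 → 8/3 as k → ∞.
Hence the series converges for |x − 6| < 1/(8/3) = 3/8, so the radius of convergence is 3/8.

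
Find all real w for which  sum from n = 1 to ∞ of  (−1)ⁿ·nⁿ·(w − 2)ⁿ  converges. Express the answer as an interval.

By the Cauchy root test, |a_n|^(1/n) = n → ∞.
The root grows without bound, so R = 0 (convergence only at w = 2).

{2}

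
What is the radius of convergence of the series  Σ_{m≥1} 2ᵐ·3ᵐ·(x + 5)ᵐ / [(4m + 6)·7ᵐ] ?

R = 7/6

By the ratio test, |a_{m+1}/a_m| = [(4m + 6)/(4(m+1) + 6)] · 2·3/7 → 6/7.
Thus R = 1/(6/7) = 7/6.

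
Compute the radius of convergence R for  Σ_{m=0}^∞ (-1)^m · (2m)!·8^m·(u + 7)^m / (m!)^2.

R = 1/32

By the ratio test, |a_{m+1}/a_m| = (2m+1)·(2m+2)/(m+1)² · 8 → 32.
The series converges when 32 · |u + 7| < 1, giving R = 1/32.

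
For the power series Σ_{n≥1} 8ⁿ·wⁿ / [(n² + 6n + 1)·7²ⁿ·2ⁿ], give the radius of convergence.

R = 49/4

By the ratio test, |a_{n+1}/a_n| = [(n² + 6n + 1)/((n+1)² + 6(n+1) + 1)] · 8/(49·2) → 4/49.
The series converges when 4/49 · |w| < 1, giving R = 49/4.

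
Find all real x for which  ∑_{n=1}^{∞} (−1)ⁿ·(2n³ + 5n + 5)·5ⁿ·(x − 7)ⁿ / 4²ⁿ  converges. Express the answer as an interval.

Ratio test: |a_{n+1}/a_n| = [(2(n+1)³ + 5(n+1) + 5)/(2n³ + 5n + 5)] · 5/16 → 5/16 as n → ∞.
Convergence for |x − 7| · 5/16 < 1, i.e. |x − 7| < 16/5. So R = 16/5.
At x = 51/5: the terms do not tend to 0, so the series diverges.
At x = 19/5: the terms do not tend to 0, so the series diverges.

(19/5, 51/5)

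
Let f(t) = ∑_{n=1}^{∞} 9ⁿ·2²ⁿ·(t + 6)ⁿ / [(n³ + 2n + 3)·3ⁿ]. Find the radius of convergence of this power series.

R = 1/12

Apply the ratio test: |a_{n+1}| / |a_n| = [(n³ + 2n + 3)/((n+1)³ + 2(n+1) + 3)] · 9·4/3, which tends to 12 as n → ∞.
Hence the series converges for |t + 6| < 1/(12) = 1/12, so the radius of convergence is 1/12.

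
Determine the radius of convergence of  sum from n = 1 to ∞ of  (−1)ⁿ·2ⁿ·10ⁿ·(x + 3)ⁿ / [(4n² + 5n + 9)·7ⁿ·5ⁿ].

R = 7/4

Ratio test: |a_{n+1}/a_n| = [(4n² + 5n + 9)/(4(n+1)² + 5(n+1) + 9)] · 2·10/(7·5) → 4/7 as n → ∞.
The series converges when 4/7 · |x + 3| < 1, giving R = 7/4.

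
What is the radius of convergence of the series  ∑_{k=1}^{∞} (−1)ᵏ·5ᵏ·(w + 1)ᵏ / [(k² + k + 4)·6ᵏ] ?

Ratio test: |a_{k+1}/a_k| = [(k² + k + 4)/((k+1)² + (k+1) + 4)] · 5/6 → 5/6 as k → ∞.
Convergence for |w + 1| · 5/6 < 1, i.e. |w + 1| < 6/5. So R = 6/5.

R = 6/5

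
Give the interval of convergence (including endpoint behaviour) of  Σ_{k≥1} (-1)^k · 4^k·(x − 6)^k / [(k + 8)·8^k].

Apply the ratio test: |a_{k+1}| / |a_k| = [(k + 8)/((k+1) + 8)] · 4/8, which tends to 1/2 as k → ∞.
Hence the series converges for |x − 6| < 1/(1/2) = 2, so the radius of convergence is 2.
At x = 8: the terms alternate in sign and decrease monotonically to 0 in absolute value (size ~ c/k), so the alternating series test gives convergence.
At x = 4: the terms are asymptotic to a nonzero constant times 1/k, so the series diverges by limit comparison with Σ 1/k.

(4, 8]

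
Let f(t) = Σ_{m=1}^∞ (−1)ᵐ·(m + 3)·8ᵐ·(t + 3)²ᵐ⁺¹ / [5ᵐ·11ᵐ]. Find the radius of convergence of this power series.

By the ratio test, |a_{m+1}/a_m| = [((m+1) + 3)/(m + 3)] · 8/(5·11) → 8/55.
Writing y = (t + 3)², the series in y has radius 55/8, so |t + 3| < √(55/8) and R = √110/4.

R = √110/4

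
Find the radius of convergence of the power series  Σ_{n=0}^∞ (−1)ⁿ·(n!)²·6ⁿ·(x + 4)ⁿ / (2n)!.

R = 2/3

Apply the ratio test: |a_{n+1}| / |a_n| = (n+1)²/[(2n+1)·(2n+2)] · 6, which tends to 3/2 as n → ∞.
Thus R = 1/(3/2) = 2/3.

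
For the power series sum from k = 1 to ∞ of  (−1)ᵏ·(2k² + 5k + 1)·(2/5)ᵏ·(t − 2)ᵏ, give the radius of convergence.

R = 5/2

Ratio test: |a_{k+1}/a_k| = [(2(k+1)² + 5(k+1) + 1)/(2k² + 5k + 1)] · 2/5 → 2/5 as k → ∞.
Convergence for |t − 2| · 2/5 < 1, i.e. |t − 2| < 5/2. So R = 5/2.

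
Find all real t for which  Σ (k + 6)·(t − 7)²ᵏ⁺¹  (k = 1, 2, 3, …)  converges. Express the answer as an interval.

(6, 8)

Apply the ratio test: |a_{k+1}| / |a_k| = ((k+1) + 6)/(k + 6), which tends to 1 as k → ∞.
Successive powers of (t − 7) differ by 2, so the series converges when |t − 7|² · 1 < 1, i.e. |t − 7| < √(1) = 1. So R = 1.
When t = 8, the terms do not tend to 0, so the series diverges.
At t = 6: the terms do not tend to 0, so the series diverges.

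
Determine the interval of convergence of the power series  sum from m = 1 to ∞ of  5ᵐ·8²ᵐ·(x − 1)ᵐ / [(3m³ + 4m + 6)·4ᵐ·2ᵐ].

[39/40, 41/40]

The ratio of consecutive coefficients is [(3m³ + 4m + 6)/(3(m+1)³ + 4(m+1) + 6)] · 5·64/(4·2) → 40.
The series converges when 40 · |x − 1| < 1, giving R = 1/40.
When x = 41/40, the series is dominated by a constant times Σ 1/m³, which converges (p = 3 > 1).
At x = 39/40: the series is dominated by a constant times Σ 1/m³, which converges (p = 3 > 1).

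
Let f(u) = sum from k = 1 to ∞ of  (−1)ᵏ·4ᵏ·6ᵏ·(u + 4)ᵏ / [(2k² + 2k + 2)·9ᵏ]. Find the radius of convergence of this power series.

R = 3/8

By the ratio test, |a_{k+1}/a_k| = [(2k² + 2k + 2)/(2(k+1)² + 2(k+1) + 2)] · 4·6/9 → 8/3.
Thus R = 1/(8/3) = 3/8.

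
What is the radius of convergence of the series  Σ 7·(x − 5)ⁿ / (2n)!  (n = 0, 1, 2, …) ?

Apply the ratio test: |a_{n+1}| / |a_n| = 7/7 · 1/[(2n+1)·(2n+2)], which tends to 0 as n → ∞.
The limit is 0, so the series converges for all x; R = ∞.

R = ∞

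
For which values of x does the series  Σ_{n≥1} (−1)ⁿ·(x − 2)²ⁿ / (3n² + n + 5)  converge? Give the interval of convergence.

[1, 3]

Ratio test: |a_{n+1}/a_n| = (3n² + n + 5)/(3(n+1)² + (n+1) + 5) → 1 as n → ∞.
Writing y = (x − 2)², the series in y has radius 1, so |x − 2| < √(1) = 1 and R = 1.
When x = 3, absolute convergence follows by limit comparison with Σ 1/n².
Endpoint x = 1: the series is dominated by a constant times Σ 1/n², which converges (p = 2 > 1).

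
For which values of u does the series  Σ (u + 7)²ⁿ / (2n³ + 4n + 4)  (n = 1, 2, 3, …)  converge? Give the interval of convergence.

[-8, -6]

By the ratio test, |a_{n+1}/a_n| = (2n³ + 4n + 4)/(2(n+1)³ + 4(n+1) + 4) → 1.
Successive powers of (u + 7) differ by 2, so the series converges when |u + 7|² · 1 < 1, i.e. |u + 7| < √(1) = 1. So R = 1.
When u = -6, the series is dominated by a constant times Σ 1/n³, which converges (p = 3 > 1).
Endpoint u = -8: absolute convergence follows by limit comparison with Σ 1/n³.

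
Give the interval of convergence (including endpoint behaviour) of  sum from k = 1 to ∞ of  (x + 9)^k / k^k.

(−∞, ∞)

Root test: |a_k|^(1/k) = 1/k → 0.
Since the k-th root of |a_k| tends to 0, the series converges for all real x; R = ∞.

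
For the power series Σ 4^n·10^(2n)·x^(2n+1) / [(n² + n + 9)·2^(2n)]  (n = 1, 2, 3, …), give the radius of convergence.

R = 1/10

By the ratio test, |a_{n+1}/a_n| = [(n² + n + 9)/((n+1)² + (n+1) + 9)] · 4·100/4 → 100.
Writing y = x², the series in y has radius 1/100, so |x| < √(1/100) = 1/10 and R = 1/10.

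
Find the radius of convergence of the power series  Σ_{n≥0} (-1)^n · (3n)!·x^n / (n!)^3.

R = 1/27

Ratio test: |a_{n+1}/a_n| = (3n+1)·(3n+2)·(3n+3)/(n+1)³ → 27 as n → ∞.
The series converges when 27 · |x| < 1, giving R = 1/27.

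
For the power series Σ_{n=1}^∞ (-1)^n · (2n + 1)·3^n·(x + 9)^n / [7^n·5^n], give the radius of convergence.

R = 35/3

The ratio of consecutive coefficients is [(2(n+1) + 1)/(2n + 1)] · 3/(7·5) → 3/35.
Hence the series converges for |x + 9| < 1/(3/35) = 35/3, so the radius of convergence is 35/3.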